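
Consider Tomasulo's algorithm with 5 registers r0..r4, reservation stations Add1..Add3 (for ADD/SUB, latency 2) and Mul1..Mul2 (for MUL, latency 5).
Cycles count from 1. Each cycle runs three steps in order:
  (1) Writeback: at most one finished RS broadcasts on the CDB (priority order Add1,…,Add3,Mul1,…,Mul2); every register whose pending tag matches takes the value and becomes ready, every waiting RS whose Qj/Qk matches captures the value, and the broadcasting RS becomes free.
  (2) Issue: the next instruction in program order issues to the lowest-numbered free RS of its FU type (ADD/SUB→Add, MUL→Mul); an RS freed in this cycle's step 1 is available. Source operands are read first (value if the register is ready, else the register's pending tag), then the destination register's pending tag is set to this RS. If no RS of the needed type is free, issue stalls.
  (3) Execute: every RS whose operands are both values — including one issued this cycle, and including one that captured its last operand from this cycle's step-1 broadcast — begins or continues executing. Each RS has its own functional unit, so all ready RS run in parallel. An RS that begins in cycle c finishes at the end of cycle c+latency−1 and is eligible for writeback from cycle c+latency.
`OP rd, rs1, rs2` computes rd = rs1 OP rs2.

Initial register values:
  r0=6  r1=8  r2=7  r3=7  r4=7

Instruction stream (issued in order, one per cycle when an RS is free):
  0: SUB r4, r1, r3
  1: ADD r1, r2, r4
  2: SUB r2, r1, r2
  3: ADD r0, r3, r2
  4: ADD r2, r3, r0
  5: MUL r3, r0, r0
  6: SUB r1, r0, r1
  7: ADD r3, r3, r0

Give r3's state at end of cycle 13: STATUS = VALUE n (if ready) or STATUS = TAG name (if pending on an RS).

cycle 1: issue SUB r4<-Add1 // r0:6,r1:8,r2:7,r3:7,r4:Add1
cycle 2: issue ADD r1<-Add2 // r0:6,r1:Add2,r2:7,r3:7,r4:Add1
cycle 3: CDB Add1=1; issue SUB r2<-Add1 // r0:6,r1:Add2,r2:Add1,r3:7,r4:1
cycle 4: issue ADD r0<-Add3 // r0:Add3,r1:Add2,r2:Add1,r3:7,r4:1
cycle 5: CDB Add2=8; issue ADD r2<-Add2 // r0:Add3,r1:8,r2:Add2,r3:7,r4:1
cycle 6: issue MUL r3<-Mul1 // r0:Add3,r1:8,r2:Add2,r3:Mul1,r4:1
cycle 7: CDB Add1=1; issue SUB r1<-Add1 // r0:Add3,r1:Add1,r2:Add2,r3:Mul1,r4:1
cycle 8: stall // r0:Add3,r1:Add1,r2:Add2,r3:Mul1,r4:1
cycle 9: CDB Add3=8; issue ADD r3<-Add3 // r0:8,r1:Add1,r2:Add2,r3:Add3,r4:1
cycle 10: - // r0:8,r1:Add1,r2:Add2,r3:Add3,r4:1
cycle 11: CDB Add1=0 // r0:8,r1:0,r2:Add2,r3:Add3,r4:1
cycle 12: CDB Add2=15 // r0:8,r1:0,r2:15,r3:Add3,r4:1
cycle 13: - // r0:8,r1:0,r2:15,r3:Add3,r4:1

STATUS = TAG Add3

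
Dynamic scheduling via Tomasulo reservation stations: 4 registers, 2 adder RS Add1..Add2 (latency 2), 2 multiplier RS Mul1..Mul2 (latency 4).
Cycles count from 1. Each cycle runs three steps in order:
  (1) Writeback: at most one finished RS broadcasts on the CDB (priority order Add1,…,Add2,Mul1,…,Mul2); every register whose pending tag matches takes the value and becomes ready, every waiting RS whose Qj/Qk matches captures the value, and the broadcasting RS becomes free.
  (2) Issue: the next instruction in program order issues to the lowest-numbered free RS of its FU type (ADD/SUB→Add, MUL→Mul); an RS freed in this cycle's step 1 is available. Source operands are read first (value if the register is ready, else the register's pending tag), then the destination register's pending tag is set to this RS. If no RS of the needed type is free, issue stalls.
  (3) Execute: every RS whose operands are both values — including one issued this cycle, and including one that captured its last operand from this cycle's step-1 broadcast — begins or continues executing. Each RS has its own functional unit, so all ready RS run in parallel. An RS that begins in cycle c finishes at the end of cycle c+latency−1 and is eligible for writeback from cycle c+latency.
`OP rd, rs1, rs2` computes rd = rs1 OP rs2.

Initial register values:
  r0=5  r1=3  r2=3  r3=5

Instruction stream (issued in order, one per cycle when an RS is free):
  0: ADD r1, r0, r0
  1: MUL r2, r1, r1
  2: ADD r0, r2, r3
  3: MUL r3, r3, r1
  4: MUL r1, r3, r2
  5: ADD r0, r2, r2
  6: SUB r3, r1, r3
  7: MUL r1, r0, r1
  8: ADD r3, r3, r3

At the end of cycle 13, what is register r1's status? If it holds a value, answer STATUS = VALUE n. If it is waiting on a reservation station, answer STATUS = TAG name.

STATUS = TAG Mul2

cycle 1: issue ADD r1<-Add1 // r0:5,r1:Add1,r2:3,r3:5
cycle 2: issue MUL r2<-Mul1 // r0:5,r1:Add1,r2:Mul1,r3:5
cycle 3: CDB Add1=10; issue ADD r0<-Add1 // r0:Add1,r1:10,r2:Mul1,r3:5
cycle 4: issue MUL r3<-Mul2 // r0:Add1,r1:10,r2:Mul1,r3:Mul2
cycle 5: stall // r0:Add1,r1:10,r2:Mul1,r3:Mul2
cycle 6: stall // r0:Add1,r1:10,r2:Mul1,r3:Mul2
cycle 7: CDB Mul1=100; issue MUL r1<-Mul1 // r0:Add1,r1:Mul1,r2:100,r3:Mul2
cycle 8: CDB Mul2=50; issue ADD r0<-Add2 // r0:Add2,r1:Mul1,r2:100,r3:50
cycle 9: CDB Add1=105; issue SUB r3<-Add1 // r0:Add2,r1:Mul1,r2:100,r3:Add1
cycle 10: CDB Add2=200; issue MUL r1<-Mul2 // r0:200,r1:Mul2,r2:100,r3:Add1
cycle 11: issue ADD r3<-Add2 // r0:200,r1:Mul2,r2:100,r3:Add2
cycle 12: CDB Mul1=5000 // r0:200,r1:Mul2,r2:100,r3:Add2
cycle 13: - // r0:200,r1:Mul2,r2:100,r3:Add2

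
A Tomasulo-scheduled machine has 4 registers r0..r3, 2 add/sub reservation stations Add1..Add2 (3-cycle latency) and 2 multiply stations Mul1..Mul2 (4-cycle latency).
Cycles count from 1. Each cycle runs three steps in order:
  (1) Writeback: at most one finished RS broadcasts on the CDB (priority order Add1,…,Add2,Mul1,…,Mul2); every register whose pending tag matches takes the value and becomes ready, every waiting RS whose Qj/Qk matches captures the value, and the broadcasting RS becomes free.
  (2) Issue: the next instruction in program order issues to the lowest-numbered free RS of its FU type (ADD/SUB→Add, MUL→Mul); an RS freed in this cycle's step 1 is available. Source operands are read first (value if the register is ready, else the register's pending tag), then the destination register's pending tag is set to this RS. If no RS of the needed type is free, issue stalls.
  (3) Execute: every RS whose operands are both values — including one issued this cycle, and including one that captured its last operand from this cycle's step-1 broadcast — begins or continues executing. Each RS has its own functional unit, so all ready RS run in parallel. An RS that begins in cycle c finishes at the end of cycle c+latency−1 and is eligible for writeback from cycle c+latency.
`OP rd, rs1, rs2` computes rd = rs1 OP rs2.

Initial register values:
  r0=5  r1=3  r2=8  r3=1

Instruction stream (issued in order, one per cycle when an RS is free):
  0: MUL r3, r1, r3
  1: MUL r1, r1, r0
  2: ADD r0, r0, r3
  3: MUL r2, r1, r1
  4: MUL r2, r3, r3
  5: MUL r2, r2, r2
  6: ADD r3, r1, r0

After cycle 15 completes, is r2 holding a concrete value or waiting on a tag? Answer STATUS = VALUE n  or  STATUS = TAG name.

cycle 1: issue MUL r3<-Mul1 // r0:5,r1:3,r2:8,r3:Mul1
cycle 2: issue MUL r1<-Mul2 // r0:5,r1:Mul2,r2:8,r3:Mul1
cycle 3: issue ADD r0<-Add1 // r0:Add1,r1:Mul2,r2:8,r3:Mul1
cycle 4: stall // r0:Add1,r1:Mul2,r2:8,r3:Mul1
cycle 5: CDB Mul1=3; issue MUL r2<-Mul1 // r0:Add1,r1:Mul2,r2:Mul1,r3:3
cycle 6: CDB Mul2=15; issue MUL r2<-Mul2 // r0:Add1,r1:15,r2:Mul2,r3:3
cycle 7: stall // r0:Add1,r1:15,r2:Mul2,r3:3
cycle 8: CDB Add1=8; stall // r0:8,r1:15,r2:Mul2,r3:3
cycle 9: stall // r0:8,r1:15,r2:Mul2,r3:3
cycle 10: CDB Mul1=225; issue MUL r2<-Mul1 // r0:8,r1:15,r2:Mul1,r3:3
cycle 11: CDB Mul2=9; issue ADD r3<-Add1 // r0:8,r1:15,r2:Mul1,r3:Add1
cycle 12: - // r0:8,r1:15,r2:Mul1,r3:Add1
cycle 13: - // r0:8,r1:15,r2:Mul1,r3:Add1
cycle 14: CDB Add1=23 // r0:8,r1:15,r2:Mul1,r3:23
cycle 15: CDB Mul1=81 // r0:8,r1:15,r2:81,r3:23

STATUS = VALUE 81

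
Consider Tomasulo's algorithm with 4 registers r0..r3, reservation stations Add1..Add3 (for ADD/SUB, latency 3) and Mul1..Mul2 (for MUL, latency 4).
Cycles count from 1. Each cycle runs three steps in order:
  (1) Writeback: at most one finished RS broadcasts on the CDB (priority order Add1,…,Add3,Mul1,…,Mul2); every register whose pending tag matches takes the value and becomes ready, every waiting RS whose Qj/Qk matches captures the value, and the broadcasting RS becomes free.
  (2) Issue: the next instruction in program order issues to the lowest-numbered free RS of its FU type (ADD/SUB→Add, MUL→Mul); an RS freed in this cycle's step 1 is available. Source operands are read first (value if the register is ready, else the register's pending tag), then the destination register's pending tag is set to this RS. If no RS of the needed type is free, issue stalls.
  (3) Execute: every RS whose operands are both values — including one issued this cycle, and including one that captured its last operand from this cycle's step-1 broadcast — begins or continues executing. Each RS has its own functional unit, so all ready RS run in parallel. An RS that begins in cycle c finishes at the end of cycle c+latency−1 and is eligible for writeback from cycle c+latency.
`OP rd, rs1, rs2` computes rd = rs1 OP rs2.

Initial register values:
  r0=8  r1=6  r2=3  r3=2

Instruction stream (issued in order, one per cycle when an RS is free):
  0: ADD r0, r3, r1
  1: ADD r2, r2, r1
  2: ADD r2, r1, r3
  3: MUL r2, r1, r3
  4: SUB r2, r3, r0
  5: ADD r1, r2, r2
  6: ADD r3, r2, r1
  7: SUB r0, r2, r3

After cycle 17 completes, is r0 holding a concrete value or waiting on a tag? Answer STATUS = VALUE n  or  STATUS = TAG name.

STATUS = VALUE 12

cycle 1: issue ADD r0<-Add1 // r0:Add1,r1:6,r2:3,r3:2
cycle 2: issue ADD r2<-Add2 // r0:Add1,r1:6,r2:Add2,r3:2
cycle 3: issue ADD r2<-Add3 // r0:Add1,r1:6,r2:Add3,r3:2
cycle 4: CDB Add1=8; issue MUL r2<-Mul1 // r0:8,r1:6,r2:Mul1,r3:2
cycle 5: CDB Add2=9; issue SUB r2<-Add1 // r0:8,r1:6,r2:Add1,r3:2
cycle 6: CDB Add3=8; issue ADD r1<-Add2 // r0:8,r1:Add2,r2:Add1,r3:2
cycle 7: issue ADD r3<-Add3 // r0:8,r1:Add2,r2:Add1,r3:Add3
cycle 8: CDB Add1=-6; issue SUB r0<-Add1 // r0:Add1,r1:Add2,r2:-6,r3:Add3
cycle 9: CDB Mul1=12 // r0:Add1,r1:Add2,r2:-6,r3:Add3
cycle 10: - // r0:Add1,r1:Add2,r2:-6,r3:Add3
cycle 11: CDB Add2=-12 // r0:Add1,r1:-12,r2:-6,r3:Add3
cycle 12: - // r0:Add1,r1:-12,r2:-6,r3:Add3
cycle 13: - // r0:Add1,r1:-12,r2:-6,r3:Add3
cycle 14: CDB Add3=-18 // r0:Add1,r1:-12,r2:-6,r3:-18
cycle 15: - // r0:Add1,r1:-12,r2:-6,r3:-18
cycle 16: - // r0:Add1,r1:-12,r2:-6,r3:-18
cycle 17: CDB Add1=12 // r0:12,r1:-12,r2:-6,r3:-18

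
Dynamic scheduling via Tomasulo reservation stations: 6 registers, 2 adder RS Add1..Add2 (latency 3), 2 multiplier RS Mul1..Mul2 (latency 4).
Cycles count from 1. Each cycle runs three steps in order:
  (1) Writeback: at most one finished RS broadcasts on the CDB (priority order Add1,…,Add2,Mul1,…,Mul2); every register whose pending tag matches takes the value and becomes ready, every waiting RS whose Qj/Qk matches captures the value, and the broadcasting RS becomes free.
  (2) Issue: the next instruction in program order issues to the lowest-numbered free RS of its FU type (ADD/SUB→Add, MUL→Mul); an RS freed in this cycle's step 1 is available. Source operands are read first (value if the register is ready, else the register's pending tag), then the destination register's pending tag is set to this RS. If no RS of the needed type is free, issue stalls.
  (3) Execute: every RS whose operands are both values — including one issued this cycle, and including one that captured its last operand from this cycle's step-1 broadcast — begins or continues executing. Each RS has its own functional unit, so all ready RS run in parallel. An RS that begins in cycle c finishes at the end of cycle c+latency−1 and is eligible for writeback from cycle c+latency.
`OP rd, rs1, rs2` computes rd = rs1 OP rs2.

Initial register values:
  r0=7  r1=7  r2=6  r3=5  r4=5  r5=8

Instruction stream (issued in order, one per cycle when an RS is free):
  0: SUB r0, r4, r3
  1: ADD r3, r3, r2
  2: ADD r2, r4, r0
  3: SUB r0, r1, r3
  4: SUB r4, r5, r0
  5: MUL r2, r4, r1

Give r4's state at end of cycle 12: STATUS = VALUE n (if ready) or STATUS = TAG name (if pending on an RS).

STATUS = VALUE 12

c1: issue SUB r0<-Add1 | r0:Add1,r1:7,r2:6,r3:5,r4:5,r5:8
c2: issue ADD r3<-Add2 | r0:Add1,r1:7,r2:6,r3:Add2,r4:5,r5:8
c3: stall | r0:Add1,r1:7,r2:6,r3:Add2,r4:5,r5:8
c4: CDB Add1=0; issue ADD r2<-Add1 | r0:0,r1:7,r2:Add1,r3:Add2,r4:5,r5:8
c5: CDB Add2=11; issue SUB r0<-Add2 | r0:Add2,r1:7,r2:Add1,r3:11,r4:5,r5:8
c6: stall | r0:Add2,r1:7,r2:Add1,r3:11,r4:5,r5:8
c7: CDB Add1=5; issue SUB r4<-Add1 | r0:Add2,r1:7,r2:5,r3:11,r4:Add1,r5:8
c8: CDB Add2=-4; issue MUL r2<-Mul1 | r0:-4,r1:7,r2:Mul1,r3:11,r4:Add1,r5:8
c9: - | r0:-4,r1:7,r2:Mul1,r3:11,r4:Add1,r5:8
c10: - | r0:-4,r1:7,r2:Mul1,r3:11,r4:Add1,r5:8
c11: CDB Add1=12 | r0:-4,r1:7,r2:Mul1,r3:11,r4:12,r5:8
c12: - | r0:-4,r1:7,r2:Mul1,r3:11,r4:12,r5:8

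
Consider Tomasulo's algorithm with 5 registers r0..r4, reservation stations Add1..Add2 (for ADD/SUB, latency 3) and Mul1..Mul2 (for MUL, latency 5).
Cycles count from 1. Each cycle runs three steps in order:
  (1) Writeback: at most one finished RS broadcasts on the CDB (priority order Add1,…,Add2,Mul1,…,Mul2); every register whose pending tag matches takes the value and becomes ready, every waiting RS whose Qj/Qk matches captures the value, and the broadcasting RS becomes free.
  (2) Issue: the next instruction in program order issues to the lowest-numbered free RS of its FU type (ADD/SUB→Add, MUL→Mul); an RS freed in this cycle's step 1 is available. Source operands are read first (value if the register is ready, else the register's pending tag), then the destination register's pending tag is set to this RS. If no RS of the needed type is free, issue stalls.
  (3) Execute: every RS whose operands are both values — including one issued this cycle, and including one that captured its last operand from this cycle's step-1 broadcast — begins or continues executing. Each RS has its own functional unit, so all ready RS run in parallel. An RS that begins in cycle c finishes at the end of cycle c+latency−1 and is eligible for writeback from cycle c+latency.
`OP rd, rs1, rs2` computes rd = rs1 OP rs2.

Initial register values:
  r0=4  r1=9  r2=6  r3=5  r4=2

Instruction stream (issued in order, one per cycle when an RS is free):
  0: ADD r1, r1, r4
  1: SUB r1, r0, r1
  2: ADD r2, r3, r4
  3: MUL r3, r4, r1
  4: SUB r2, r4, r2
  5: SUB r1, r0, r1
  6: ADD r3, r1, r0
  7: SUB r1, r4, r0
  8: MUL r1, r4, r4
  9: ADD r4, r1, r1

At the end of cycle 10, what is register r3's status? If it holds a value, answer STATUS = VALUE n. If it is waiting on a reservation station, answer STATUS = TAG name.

STATUS = TAG Add1

  c1: issue ADD r1<-Add1  regs: r0:4,r1:Add1,r2:6,r3:5,r4:2
  c2: issue SUB r1<-Add2  regs: r0:4,r1:Add2,r2:6,r3:5,r4:2
  c3: stall  regs: r0:4,r1:Add2,r2:6,r3:5,r4:2
  c4: CDB Add1=11; issue ADD r2<-Add1  regs: r0:4,r1:Add2,r2:Add1,r3:5,r4:2
  c5: issue MUL r3<-Mul1  regs: r0:4,r1:Add2,r2:Add1,r3:Mul1,r4:2
  c6: stall  regs: r0:4,r1:Add2,r2:Add1,r3:Mul1,r4:2
  c7: CDB Add1=7; issue SUB r2<-Add1  regs: r0:4,r1:Add2,r2:Add1,r3:Mul1,r4:2
  c8: CDB Add2=-7; issue SUB r1<-Add2  regs: r0:4,r1:Add2,r2:Add1,r3:Mul1,r4:2
  c9: stall  regs: r0:4,r1:Add2,r2:Add1,r3:Mul1,r4:2
  c10: CDB Add1=-5; issue ADD r3<-Add1  regs: r0:4,r1:Add2,r2:-5,r3:Add1,r4:2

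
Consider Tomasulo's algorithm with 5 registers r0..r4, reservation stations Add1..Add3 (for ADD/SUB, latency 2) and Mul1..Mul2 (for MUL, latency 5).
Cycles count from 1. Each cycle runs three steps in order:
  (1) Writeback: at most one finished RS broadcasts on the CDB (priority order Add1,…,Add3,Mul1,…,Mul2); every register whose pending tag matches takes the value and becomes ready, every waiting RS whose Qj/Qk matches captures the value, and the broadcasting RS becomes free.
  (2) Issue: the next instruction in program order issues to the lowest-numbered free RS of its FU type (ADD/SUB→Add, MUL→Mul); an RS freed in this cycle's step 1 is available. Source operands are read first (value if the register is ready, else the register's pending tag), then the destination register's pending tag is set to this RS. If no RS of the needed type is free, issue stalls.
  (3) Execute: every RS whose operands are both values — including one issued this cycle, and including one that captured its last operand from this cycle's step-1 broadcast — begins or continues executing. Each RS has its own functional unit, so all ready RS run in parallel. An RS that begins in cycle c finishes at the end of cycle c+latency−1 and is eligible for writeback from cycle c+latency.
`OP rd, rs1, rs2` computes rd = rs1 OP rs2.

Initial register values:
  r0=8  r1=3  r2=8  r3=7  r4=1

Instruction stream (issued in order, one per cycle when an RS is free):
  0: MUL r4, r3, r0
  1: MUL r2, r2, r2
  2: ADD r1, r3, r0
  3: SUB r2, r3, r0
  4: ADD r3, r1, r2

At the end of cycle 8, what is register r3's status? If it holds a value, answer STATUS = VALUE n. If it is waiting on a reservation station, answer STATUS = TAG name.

STATUS = VALUE 14

cycle 1: issue MUL r4<-Mul1 // r0:8,r1:3,r2:8,r3:7,r4:Mul1
cycle 2: issue MUL r2<-Mul2 // r0:8,r1:3,r2:Mul2,r3:7,r4:Mul1
cycle 3: issue ADD r1<-Add1 // r0:8,r1:Add1,r2:Mul2,r3:7,r4:Mul1
cycle 4: issue SUB r2<-Add2 // r0:8,r1:Add1,r2:Add2,r3:7,r4:Mul1
cycle 5: CDB Add1=15; issue ADD r3<-Add1 // r0:8,r1:15,r2:Add2,r3:Add1,r4:Mul1
cycle 6: CDB Add2=-1 // r0:8,r1:15,r2:-1,r3:Add1,r4:Mul1
cycle 7: CDB Mul1=56 // r0:8,r1:15,r2:-1,r3:Add1,r4:56
cycle 8: CDB Add1=14 // r0:8,r1:15,r2:-1,r3:14,r4:56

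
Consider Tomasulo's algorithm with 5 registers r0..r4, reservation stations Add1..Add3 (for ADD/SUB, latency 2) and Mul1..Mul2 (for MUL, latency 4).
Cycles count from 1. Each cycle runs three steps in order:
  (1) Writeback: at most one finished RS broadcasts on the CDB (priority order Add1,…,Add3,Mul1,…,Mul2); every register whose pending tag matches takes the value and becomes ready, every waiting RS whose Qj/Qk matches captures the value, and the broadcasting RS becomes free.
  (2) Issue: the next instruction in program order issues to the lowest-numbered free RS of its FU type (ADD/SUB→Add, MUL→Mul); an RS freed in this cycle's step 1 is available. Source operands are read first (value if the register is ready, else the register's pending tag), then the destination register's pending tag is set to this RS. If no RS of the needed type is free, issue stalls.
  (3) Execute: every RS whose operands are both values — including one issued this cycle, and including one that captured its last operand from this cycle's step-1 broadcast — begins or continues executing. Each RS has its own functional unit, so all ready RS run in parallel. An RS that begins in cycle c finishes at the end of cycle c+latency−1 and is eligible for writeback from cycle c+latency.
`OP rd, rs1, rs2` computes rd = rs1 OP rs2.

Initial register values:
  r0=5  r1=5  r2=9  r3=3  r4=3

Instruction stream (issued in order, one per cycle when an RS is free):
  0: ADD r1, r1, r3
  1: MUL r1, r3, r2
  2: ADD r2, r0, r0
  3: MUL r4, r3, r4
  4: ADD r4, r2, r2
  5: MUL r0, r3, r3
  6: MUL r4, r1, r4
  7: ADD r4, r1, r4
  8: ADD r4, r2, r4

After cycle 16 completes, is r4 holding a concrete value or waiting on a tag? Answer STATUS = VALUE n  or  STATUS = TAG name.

STATUS = VALUE 577

c1: issue ADD r1<-Add1 | r0:5,r1:Add1,r2:9,r3:3,r4:3
c2: issue MUL r1<-Mul1 | r0:5,r1:Mul1,r2:9,r3:3,r4:3
c3: CDB Add1=8; issue ADD r2<-Add1 | r0:5,r1:Mul1,r2:Add1,r3:3,r4:3
c4: issue MUL r4<-Mul2 | r0:5,r1:Mul1,r2:Add1,r3:3,r4:Mul2
c5: CDB Add1=10; issue ADD r4<-Add1 | r0:5,r1:Mul1,r2:10,r3:3,r4:Add1
c6: CDB Mul1=27; issue MUL r0<-Mul1 | r0:Mul1,r1:27,r2:10,r3:3,r4:Add1
c7: CDB Add1=20; stall | r0:Mul1,r1:27,r2:10,r3:3,r4:20
c8: CDB Mul2=9; issue MUL r4<-Mul2 | r0:Mul1,r1:27,r2:10,r3:3,r4:Mul2
c9: issue ADD r4<-Add1 | r0:Mul1,r1:27,r2:10,r3:3,r4:Add1
c10: CDB Mul1=9; issue ADD r4<-Add2 | r0:9,r1:27,r2:10,r3:3,r4:Add2
c11: - | r0:9,r1:27,r2:10,r3:3,r4:Add2
c12: CDB Mul2=540 | r0:9,r1:27,r2:10,r3:3,r4:Add2
c13: - | r0:9,r1:27,r2:10,r3:3,r4:Add2
c14: CDB Add1=567 | r0:9,r1:27,r2:10,r3:3,r4:Add2
c15: - | r0:9,r1:27,r2:10,r3:3,r4:Add2
c16: CDB Add2=577 | r0:9,r1:27,r2:10,r3:3,r4:577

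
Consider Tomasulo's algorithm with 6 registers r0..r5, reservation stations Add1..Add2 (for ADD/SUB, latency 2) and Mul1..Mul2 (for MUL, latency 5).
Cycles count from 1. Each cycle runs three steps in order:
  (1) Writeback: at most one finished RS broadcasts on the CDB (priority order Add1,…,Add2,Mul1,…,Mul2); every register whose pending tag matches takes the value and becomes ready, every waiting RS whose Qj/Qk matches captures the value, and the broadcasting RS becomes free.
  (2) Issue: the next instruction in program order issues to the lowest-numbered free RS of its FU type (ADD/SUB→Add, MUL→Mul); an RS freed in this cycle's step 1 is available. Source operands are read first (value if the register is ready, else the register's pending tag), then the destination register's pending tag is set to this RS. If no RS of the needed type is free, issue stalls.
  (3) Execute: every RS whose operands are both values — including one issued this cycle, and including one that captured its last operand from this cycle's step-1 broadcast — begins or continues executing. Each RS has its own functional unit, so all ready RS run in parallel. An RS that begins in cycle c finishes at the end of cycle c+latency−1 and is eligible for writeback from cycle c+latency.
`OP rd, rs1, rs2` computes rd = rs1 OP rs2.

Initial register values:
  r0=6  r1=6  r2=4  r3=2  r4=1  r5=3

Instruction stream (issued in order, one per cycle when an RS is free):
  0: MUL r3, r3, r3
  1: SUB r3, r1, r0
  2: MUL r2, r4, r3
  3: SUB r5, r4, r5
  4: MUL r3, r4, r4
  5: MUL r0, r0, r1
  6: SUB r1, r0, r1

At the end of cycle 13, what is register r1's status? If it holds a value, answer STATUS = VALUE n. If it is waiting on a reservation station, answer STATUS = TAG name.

STATUS = TAG Add1

c1: issue MUL r3<-Mul1 | r0:6,r1:6,r2:4,r3:Mul1,r4:1,r5:3
c2: issue SUB r3<-Add1 | r0:6,r1:6,r2:4,r3:Add1,r4:1,r5:3
c3: issue MUL r2<-Mul2 | r0:6,r1:6,r2:Mul2,r3:Add1,r4:1,r5:3
c4: CDB Add1=0; issue SUB r5<-Add1 | r0:6,r1:6,r2:Mul2,r3:0,r4:1,r5:Add1
c5: stall | r0:6,r1:6,r2:Mul2,r3:0,r4:1,r5:Add1
c6: CDB Add1=-2; stall | r0:6,r1:6,r2:Mul2,r3:0,r4:1,r5:-2
c7: CDB Mul1=4; issue MUL r3<-Mul1 | r0:6,r1:6,r2:Mul2,r3:Mul1,r4:1,r5:-2
c8: stall | r0:6,r1:6,r2:Mul2,r3:Mul1,r4:1,r5:-2
c9: CDB Mul2=0; issue MUL r0<-Mul2 | r0:Mul2,r1:6,r2:0,r3:Mul1,r4:1,r5:-2
c10: issue SUB r1<-Add1 | r0:Mul2,r1:Add1,r2:0,r3:Mul1,r4:1,r5:-2
c11: - | r0:Mul2,r1:Add1,r2:0,r3:Mul1,r4:1,r5:-2
c12: CDB Mul1=1 | r0:Mul2,r1:Add1,r2:0,r3:1,r4:1,r5:-2
c13: - | r0:Mul2,r1:Add1,r2:0,r3:1,r4:1,r5:-2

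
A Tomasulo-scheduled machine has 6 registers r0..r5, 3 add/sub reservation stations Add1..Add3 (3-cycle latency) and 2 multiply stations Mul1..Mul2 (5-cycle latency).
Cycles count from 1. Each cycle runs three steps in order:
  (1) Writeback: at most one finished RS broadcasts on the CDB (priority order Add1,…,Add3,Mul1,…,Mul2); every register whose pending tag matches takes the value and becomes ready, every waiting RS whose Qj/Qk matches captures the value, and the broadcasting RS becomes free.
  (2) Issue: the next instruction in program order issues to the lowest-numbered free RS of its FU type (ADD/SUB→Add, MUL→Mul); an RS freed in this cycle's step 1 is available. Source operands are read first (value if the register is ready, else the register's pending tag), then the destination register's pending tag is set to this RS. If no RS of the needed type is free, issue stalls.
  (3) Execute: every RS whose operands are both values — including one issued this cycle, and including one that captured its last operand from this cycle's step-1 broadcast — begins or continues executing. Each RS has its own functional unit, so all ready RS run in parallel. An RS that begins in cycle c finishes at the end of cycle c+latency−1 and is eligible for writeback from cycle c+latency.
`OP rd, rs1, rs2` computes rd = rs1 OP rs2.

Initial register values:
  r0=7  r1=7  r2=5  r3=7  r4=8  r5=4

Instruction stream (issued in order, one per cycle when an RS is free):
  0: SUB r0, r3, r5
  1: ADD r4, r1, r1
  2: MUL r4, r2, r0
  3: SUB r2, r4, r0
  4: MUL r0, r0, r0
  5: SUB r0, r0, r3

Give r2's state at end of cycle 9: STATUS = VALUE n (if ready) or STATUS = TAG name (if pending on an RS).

STATUS = TAG Add1

c1: issue SUB r0<-Add1 | r0:Add1,r1:7,r2:5,r3:7,r4:8,r5:4
c2: issue ADD r4<-Add2 | r0:Add1,r1:7,r2:5,r3:7,r4:Add2,r5:4
c3: issue MUL r4<-Mul1 | r0:Add1,r1:7,r2:5,r3:7,r4:Mul1,r5:4
c4: CDB Add1=3; issue SUB r2<-Add1 | r0:3,r1:7,r2:Add1,r3:7,r4:Mul1,r5:4
c5: CDB Add2=14; issue MUL r0<-Mul2 | r0:Mul2,r1:7,r2:Add1,r3:7,r4:Mul1,r5:4
c6: issue SUB r0<-Add2 | r0:Add2,r1:7,r2:Add1,r3:7,r4:Mul1,r5:4
c7: - | r0:Add2,r1:7,r2:Add1,r3:7,r4:Mul1,r5:4
c8: - | r0:Add2,r1:7,r2:Add1,r3:7,r4:Mul1,r5:4
c9: CDB Mul1=15 | r0:Add2,r1:7,r2:Add1,r3:7,r4:15,r5:4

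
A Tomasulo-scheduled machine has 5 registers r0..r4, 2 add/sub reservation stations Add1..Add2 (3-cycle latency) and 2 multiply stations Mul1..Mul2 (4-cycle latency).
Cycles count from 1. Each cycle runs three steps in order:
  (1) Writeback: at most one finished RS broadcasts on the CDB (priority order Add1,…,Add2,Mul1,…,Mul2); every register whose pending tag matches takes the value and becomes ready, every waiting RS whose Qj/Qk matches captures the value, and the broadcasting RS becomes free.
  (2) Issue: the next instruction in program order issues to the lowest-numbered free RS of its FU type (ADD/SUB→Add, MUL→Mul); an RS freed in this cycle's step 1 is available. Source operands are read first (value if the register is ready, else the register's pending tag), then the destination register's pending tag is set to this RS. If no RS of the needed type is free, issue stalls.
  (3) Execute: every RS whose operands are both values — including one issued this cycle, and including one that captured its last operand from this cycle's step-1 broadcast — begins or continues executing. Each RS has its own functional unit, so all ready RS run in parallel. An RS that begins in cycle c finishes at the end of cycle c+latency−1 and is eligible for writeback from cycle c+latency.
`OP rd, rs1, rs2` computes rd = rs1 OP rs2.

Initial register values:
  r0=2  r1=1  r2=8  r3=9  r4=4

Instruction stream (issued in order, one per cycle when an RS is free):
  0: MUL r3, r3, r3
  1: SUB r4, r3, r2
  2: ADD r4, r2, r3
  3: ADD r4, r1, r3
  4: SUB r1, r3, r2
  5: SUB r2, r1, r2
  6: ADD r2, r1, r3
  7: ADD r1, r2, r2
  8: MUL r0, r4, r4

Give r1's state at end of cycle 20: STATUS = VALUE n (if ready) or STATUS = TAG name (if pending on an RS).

STATUS = VALUE 308

c1: issue MUL r3<-Mul1 | r0:2,r1:1,r2:8,r3:Mul1,r4:4
c2: issue SUB r4<-Add1 | r0:2,r1:1,r2:8,r3:Mul1,r4:Add1
c3: issue ADD r4<-Add2 | r0:2,r1:1,r2:8,r3:Mul1,r4:Add2
c4: stall | r0:2,r1:1,r2:8,r3:Mul1,r4:Add2
c5: CDB Mul1=81; stall | r0:2,r1:1,r2:8,r3:81,r4:Add2
c6: stall | r0:2,r1:1,r2:8,r3:81,r4:Add2
c7: stall | r0:2,r1:1,r2:8,r3:81,r4:Add2
c8: CDB Add1=73; issue ADD r4<-Add1 | r0:2,r1:1,r2:8,r3:81,r4:Add1
c9: CDB Add2=89; issue SUB r1<-Add2 | r0:2,r1:Add2,r2:8,r3:81,r4:Add1
c10: stall | r0:2,r1:Add2,r2:8,r3:81,r4:Add1
c11: CDB Add1=82; issue SUB r2<-Add1 | r0:2,r1:Add2,r2:Add1,r3:81,r4:82
c12: CDB Add2=73; issue ADD r2<-Add2 | r0:2,r1:73,r2:Add2,r3:81,r4:82
c13: stall | r0:2,r1:73,r2:Add2,r3:81,r4:82
c14: stall | r0:2,r1:73,r2:Add2,r3:81,r4:82
c15: CDB Add1=65; issue ADD r1<-Add1 | r0:2,r1:Add1,r2:Add2,r3:81,r4:82
c16: CDB Add2=154; issue MUL r0<-Mul1 | r0:Mul1,r1:Add1,r2:154,r3:81,r4:82
c17: - | r0:Mul1,r1:Add1,r2:154,r3:81,r4:82
c18: - | r0:Mul1,r1:Add1,r2:154,r3:81,r4:82
c19: CDB Add1=308 | r0:Mul1,r1:308,r2:154,r3:81,r4:82
c20: CDB Mul1=6724 | r0:6724,r1:308,r2:154,r3:81,r4:82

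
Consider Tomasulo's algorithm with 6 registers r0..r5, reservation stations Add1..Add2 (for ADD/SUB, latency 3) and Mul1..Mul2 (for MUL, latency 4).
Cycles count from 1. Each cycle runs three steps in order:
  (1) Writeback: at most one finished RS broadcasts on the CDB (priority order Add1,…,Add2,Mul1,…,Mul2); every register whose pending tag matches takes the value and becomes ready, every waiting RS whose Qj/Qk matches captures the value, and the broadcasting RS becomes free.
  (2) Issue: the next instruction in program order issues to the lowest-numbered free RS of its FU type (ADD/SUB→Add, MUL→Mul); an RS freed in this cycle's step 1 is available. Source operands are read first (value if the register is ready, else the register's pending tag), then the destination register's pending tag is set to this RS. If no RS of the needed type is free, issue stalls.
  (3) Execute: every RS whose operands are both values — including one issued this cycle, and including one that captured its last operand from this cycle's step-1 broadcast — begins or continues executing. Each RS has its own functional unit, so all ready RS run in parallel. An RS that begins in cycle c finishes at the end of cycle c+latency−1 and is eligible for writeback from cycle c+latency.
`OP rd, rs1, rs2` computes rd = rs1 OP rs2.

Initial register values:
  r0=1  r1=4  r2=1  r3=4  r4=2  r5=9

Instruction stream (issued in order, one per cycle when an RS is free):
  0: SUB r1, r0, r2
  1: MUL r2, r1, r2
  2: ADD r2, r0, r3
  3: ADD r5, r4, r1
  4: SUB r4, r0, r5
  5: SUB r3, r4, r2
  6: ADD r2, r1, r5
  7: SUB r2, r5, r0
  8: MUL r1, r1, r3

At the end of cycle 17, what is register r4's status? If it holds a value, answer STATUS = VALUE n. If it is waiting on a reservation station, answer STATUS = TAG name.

STATUS = VALUE -1

c1: issue SUB r1<-Add1 | r0:1,r1:Add1,r2:1,r3:4,r4:2,r5:9
c2: issue MUL r2<-Mul1 | r0:1,r1:Add1,r2:Mul1,r3:4,r4:2,r5:9
c3: issue ADD r2<-Add2 | r0:1,r1:Add1,r2:Add2,r3:4,r4:2,r5:9
c4: CDB Add1=0; issue ADD r5<-Add1 | r0:1,r1:0,r2:Add2,r3:4,r4:2,r5:Add1
c5: stall | r0:1,r1:0,r2:Add2,r3:4,r4:2,r5:Add1
c6: CDB Add2=5; issue SUB r4<-Add2 | r0:1,r1:0,r2:5,r3:4,r4:Add2,r5:Add1
c7: CDB Add1=2; issue SUB r3<-Add1 | r0:1,r1:0,r2:5,r3:Add1,r4:Add2,r5:2
c8: CDB Mul1=0; stall | r0:1,r1:0,r2:5,r3:Add1,r4:Add2,r5:2
c9: stall | r0:1,r1:0,r2:5,r3:Add1,r4:Add2,r5:2
c10: CDB Add2=-1; issue ADD r2<-Add2 | r0:1,r1:0,r2:Add2,r3:Add1,r4:-1,r5:2
c11: stall | r0:1,r1:0,r2:Add2,r3:Add1,r4:-1,r5:2
c12: stall | r0:1,r1:0,r2:Add2,r3:Add1,r4:-1,r5:2
c13: CDB Add1=-6; issue SUB r2<-Add1 | r0:1,r1:0,r2:Add1,r3:-6,r4:-1,r5:2
c14: CDB Add2=2; issue MUL r1<-Mul1 | r0:1,r1:Mul1,r2:Add1,r3:-6,r4:-1,r5:2
c15: - | r0:1,r1:Mul1,r2:Add1,r3:-6,r4:-1,r5:2
c16: CDB Add1=1 | r0:1,r1:Mul1,r2:1,r3:-6,r4:-1,r5:2
c17: - | r0:1,r1:Mul1,r2:1,r3:-6,r4:-1,r5:2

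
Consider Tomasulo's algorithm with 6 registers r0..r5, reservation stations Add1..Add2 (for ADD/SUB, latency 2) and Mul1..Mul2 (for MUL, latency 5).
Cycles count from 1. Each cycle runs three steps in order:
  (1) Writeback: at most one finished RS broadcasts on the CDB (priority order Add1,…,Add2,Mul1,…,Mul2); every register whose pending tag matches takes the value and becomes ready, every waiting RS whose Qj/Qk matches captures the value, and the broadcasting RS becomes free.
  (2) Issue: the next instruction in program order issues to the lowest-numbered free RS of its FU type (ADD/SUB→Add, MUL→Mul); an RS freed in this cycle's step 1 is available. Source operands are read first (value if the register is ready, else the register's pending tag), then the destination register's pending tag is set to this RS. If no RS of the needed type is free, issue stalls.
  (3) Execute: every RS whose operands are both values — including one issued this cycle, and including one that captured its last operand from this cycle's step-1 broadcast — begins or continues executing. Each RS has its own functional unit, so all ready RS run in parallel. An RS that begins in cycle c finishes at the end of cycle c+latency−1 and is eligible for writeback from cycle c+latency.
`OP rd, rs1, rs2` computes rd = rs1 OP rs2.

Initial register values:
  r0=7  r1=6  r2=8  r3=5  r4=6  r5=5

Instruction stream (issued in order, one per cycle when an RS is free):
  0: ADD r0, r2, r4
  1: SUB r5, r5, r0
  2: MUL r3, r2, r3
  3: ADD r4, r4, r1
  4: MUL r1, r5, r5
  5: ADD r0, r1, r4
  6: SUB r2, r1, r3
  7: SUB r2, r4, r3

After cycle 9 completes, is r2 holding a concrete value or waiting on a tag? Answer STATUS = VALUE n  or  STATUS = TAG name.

  c1: issue ADD r0<-Add1  regs: r0:Add1,r1:6,r2:8,r3:5,r4:6,r5:5
  c2: issue SUB r5<-Add2  regs: r0:Add1,r1:6,r2:8,r3:5,r4:6,r5:Add2
  c3: CDB Add1=14; issue MUL r3<-Mul1  regs: r0:14,r1:6,r2:8,r3:Mul1,r4:6,r5:Add2
  c4: issue ADD r4<-Add1  regs: r0:14,r1:6,r2:8,r3:Mul1,r4:Add1,r5:Add2
  c5: CDB Add2=-9; issue MUL r1<-Mul2  regs: r0:14,r1:Mul2,r2:8,r3:Mul1,r4:Add1,r5:-9
  c6: CDB Add1=12; issue ADD r0<-Add1  regs: r0:Add1,r1:Mul2,r2:8,r3:Mul1,r4:12,r5:-9
  c7: issue SUB r2<-Add2  regs: r0:Add1,r1:Mul2,r2:Add2,r3:Mul1,r4:12,r5:-9
  c8: CDB Mul1=40; stall  regs: r0:Add1,r1:Mul2,r2:Add2,r3:40,r4:12,r5:-9
  c9: stall  regs: r0:Add1,r1:Mul2,r2:Add2,r3:40,r4:12,r5:-9

STATUS = TAG Add2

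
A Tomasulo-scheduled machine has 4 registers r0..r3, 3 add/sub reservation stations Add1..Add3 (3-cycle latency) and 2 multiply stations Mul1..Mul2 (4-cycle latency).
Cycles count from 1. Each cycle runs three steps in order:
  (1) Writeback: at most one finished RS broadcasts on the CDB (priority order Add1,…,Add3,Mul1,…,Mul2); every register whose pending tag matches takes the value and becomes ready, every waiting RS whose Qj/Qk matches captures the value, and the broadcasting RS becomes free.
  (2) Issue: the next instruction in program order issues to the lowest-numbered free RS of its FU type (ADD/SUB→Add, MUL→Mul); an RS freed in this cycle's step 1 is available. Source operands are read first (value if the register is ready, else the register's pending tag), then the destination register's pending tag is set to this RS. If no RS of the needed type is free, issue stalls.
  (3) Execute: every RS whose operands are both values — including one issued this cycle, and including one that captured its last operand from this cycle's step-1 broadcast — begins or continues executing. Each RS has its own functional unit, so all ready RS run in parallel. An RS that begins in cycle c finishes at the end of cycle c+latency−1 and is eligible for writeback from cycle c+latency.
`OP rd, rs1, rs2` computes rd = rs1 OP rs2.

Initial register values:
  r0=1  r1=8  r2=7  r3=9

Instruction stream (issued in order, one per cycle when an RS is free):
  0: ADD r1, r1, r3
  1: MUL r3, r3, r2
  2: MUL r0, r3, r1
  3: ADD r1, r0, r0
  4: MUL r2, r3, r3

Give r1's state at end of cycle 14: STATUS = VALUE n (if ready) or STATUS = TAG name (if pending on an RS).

STATUS = VALUE 2142

c1: issue ADD r1<-Add1 | r0:1,r1:Add1,r2:7,r3:9
c2: issue MUL r3<-Mul1 | r0:1,r1:Add1,r2:7,r3:Mul1
c3: issue MUL r0<-Mul2 | r0:Mul2,r1:Add1,r2:7,r3:Mul1
c4: CDB Add1=17; issue ADD r1<-Add1 | r0:Mul2,r1:Add1,r2:7,r3:Mul1
c5: stall | r0:Mul2,r1:Add1,r2:7,r3:Mul1
c6: CDB Mul1=63; issue MUL r2<-Mul1 | r0:Mul2,r1:Add1,r2:Mul1,r3:63
c7: - | r0:Mul2,r1:Add1,r2:Mul1,r3:63
c8: - | r0:Mul2,r1:Add1,r2:Mul1,r3:63
c9: - | r0:Mul2,r1:Add1,r2:Mul1,r3:63
c10: CDB Mul1=3969 | r0:Mul2,r1:Add1,r2:3969,r3:63
c11: CDB Mul2=1071 | r0:1071,r1:Add1,r2:3969,r3:63
c12: - | r0:1071,r1:Add1,r2:3969,r3:63
c13: - | r0:1071,r1:Add1,r2:3969,r3:63
c14: CDB Add1=2142 | r0:1071,r1:2142,r2:3969,r3:63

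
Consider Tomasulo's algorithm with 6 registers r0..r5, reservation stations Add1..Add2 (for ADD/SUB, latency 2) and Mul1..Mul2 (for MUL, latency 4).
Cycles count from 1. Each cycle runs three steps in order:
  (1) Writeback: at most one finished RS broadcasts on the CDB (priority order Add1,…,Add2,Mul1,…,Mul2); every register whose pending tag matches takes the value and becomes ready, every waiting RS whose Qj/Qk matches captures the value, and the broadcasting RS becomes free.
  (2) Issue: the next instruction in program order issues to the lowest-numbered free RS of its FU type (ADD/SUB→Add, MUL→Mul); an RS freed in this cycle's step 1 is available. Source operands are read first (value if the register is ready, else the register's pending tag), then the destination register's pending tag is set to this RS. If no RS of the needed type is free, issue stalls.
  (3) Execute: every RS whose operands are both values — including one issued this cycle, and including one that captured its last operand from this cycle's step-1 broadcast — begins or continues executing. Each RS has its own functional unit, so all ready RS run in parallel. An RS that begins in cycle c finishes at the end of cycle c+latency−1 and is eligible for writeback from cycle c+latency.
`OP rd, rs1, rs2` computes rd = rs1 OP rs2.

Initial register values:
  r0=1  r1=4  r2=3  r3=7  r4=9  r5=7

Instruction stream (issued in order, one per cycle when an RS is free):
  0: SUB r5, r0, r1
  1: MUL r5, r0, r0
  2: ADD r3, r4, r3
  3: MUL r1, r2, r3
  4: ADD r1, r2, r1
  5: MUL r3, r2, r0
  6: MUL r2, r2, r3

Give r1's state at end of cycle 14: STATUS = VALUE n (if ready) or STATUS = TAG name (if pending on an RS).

STATUS = VALUE 51

  c1: issue SUB r5<-Add1  regs: r0:1,r1:4,r2:3,r3:7,r4:9,r5:Add1
  c2: issue MUL r5<-Mul1  regs: r0:1,r1:4,r2:3,r3:7,r4:9,r5:Mul1
  c3: CDB Add1=-3; issue ADD r3<-Add1  regs: r0:1,r1:4,r2:3,r3:Add1,r4:9,r5:Mul1
  c4: issue MUL r1<-Mul2  regs: r0:1,r1:Mul2,r2:3,r3:Add1,r4:9,r5:Mul1
  c5: CDB Add1=16; issue ADD r1<-Add1  regs: r0:1,r1:Add1,r2:3,r3:16,r4:9,r5:Mul1
  c6: CDB Mul1=1; issue MUL r3<-Mul1  regs: r0:1,r1:Add1,r2:3,r3:Mul1,r4:9,r5:1
  c7: stall  regs: r0:1,r1:Add1,r2:3,r3:Mul1,r4:9,r5:1
  c8: stall  regs: r0:1,r1:Add1,r2:3,r3:Mul1,r4:9,r5:1
  c9: CDB Mul2=48; issue MUL r2<-Mul2  regs: r0:1,r1:Add1,r2:Mul2,r3:Mul1,r4:9,r5:1
  c10: CDB Mul1=3  regs: r0:1,r1:Add1,r2:Mul2,r3:3,r4:9,r5:1
  c11: CDB Add1=51  regs: r0:1,r1:51,r2:Mul2,r3:3,r4:9,r5:1
  c12: -  regs: r0:1,r1:51,r2:Mul2,r3:3,r4:9,r5:1
  c13: -  regs: r0:1,r1:51,r2:Mul2,r3:3,r4:9,r5:1
  c14: CDB Mul2=9  regs: r0:1,r1:51,r2:9,r3:3,r4:9,r5:1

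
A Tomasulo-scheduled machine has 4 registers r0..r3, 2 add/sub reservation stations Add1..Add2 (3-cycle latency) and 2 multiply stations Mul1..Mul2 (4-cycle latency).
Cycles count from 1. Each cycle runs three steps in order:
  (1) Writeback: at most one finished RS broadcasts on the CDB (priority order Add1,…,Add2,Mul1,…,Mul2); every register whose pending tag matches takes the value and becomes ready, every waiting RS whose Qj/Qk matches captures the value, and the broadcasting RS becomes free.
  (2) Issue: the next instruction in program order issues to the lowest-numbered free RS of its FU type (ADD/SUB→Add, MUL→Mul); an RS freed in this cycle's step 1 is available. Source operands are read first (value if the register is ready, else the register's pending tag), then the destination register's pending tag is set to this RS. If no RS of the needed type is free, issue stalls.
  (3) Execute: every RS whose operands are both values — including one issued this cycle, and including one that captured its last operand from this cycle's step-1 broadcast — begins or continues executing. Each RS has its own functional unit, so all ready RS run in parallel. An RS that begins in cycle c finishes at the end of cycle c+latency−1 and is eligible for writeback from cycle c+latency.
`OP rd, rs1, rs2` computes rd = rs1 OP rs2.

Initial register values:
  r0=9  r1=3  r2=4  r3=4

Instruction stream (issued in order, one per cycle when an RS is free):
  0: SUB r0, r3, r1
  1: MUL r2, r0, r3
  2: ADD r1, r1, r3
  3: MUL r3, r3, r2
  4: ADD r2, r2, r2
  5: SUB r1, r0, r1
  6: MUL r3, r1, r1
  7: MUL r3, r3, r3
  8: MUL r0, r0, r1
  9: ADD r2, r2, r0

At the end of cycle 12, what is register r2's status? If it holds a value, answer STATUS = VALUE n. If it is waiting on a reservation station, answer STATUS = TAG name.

STATUS = VALUE 8

  c1: issue SUB r0<-Add1  regs: r0:Add1,r1:3,r2:4,r3:4
  c2: issue MUL r2<-Mul1  regs: r0:Add1,r1:3,r2:Mul1,r3:4
  c3: issue ADD r1<-Add2  regs: r0:Add1,r1:Add2,r2:Mul1,r3:4
  c4: CDB Add1=1; issue MUL r3<-Mul2  regs: r0:1,r1:Add2,r2:Mul1,r3:Mul2
  c5: issue ADD r2<-Add1  regs: r0:1,r1:Add2,r2:Add1,r3:Mul2
  c6: CDB Add2=7; issue SUB r1<-Add2  regs: r0:1,r1:Add2,r2:Add1,r3:Mul2
  c7: stall  regs: r0:1,r1:Add2,r2:Add1,r3:Mul2
  c8: CDB Mul1=4; issue MUL r3<-Mul1  regs: r0:1,r1:Add2,r2:Add1,r3:Mul1
  c9: CDB Add2=-6; stall  regs: r0:1,r1:-6,r2:Add1,r3:Mul1
  c10: stall  regs: r0:1,r1:-6,r2:Add1,r3:Mul1
  c11: CDB Add1=8; stall  regs: r0:1,r1:-6,r2:8,r3:Mul1
  c12: CDB Mul2=16; issue MUL r3<-Mul2  regs: r0:1,r1:-6,r2:8,r3:Mul2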